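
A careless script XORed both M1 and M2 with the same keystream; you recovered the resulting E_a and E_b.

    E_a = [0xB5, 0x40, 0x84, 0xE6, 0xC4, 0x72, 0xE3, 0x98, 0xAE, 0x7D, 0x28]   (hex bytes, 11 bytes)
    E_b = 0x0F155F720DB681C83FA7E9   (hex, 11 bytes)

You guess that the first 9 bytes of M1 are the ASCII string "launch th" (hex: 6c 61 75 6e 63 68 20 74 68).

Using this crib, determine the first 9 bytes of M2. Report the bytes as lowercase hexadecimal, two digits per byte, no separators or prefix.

d634aefaaaac4224f9

First, E_a ⊕ E_b = (M1 ⊕ K) ⊕ (M2 ⊕ K) = M1 ⊕ M2, so the key drops out. Then M2 = (M1 ⊕ M2) ⊕ M1 over the first 9 bytes.
byte 0: (b5 XOR 0f) XOR 6c = ba XOR 6c = d6
byte 1: (40 XOR 15) XOR 61 = 55 XOR 61 = 34
byte 2: (84 XOR 5f) XOR 75 = db XOR 75 = ae
byte 3: (e6 XOR 72) XOR 6e = 94 XOR 6e = fa
byte 4: (c4 XOR 0d) XOR 63 = c9 XOR 63 = aa
byte 5: (72 XOR b6) XOR 68 = c4 XOR 68 = ac
byte 6: (e3 XOR 81) XOR 20 = 62 XOR 20 = 42
byte 7: (98 XOR c8) XOR 74 = 50 XOR 74 = 24
byte 8: (ae XOR 3f) XOR 68 = 91 XOR 68 = f9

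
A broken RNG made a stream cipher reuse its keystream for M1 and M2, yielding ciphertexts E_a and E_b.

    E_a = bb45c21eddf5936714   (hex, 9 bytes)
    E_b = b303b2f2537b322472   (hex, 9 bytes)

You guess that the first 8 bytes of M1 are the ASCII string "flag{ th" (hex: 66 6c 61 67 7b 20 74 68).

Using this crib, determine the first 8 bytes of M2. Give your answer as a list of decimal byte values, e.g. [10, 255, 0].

[110, 42, 17, 139, 245, 174, 213, 43]

First, E_a ⊕ E_b = (M1 ⊕ K) ⊕ (M2 ⊕ K) = M1 ⊕ M2, so the key drops out. Then M2 = (M1 ⊕ M2) ⊕ M1 over the first 8 bytes.
byte 0: (bb ^ b3) ^ 66 = 08 ^ 66 = 6e
byte 1: (45 ^ 03) ^ 6c = 46 ^ 6c = 2a
byte 2: (c2 ^ b2) ^ 61 = 70 ^ 61 = 11
byte 3: (1e ^ f2) ^ 67 = ec ^ 67 = 8b
byte 4: (dd ^ 53) ^ 7b = 8e ^ 7b = f5
byte 5: (f5 ^ 7b) ^ 20 = 8e ^ 20 = ae
byte 6: (93 ^ 32) ^ 74 = a1 ^ 74 = d5
byte 7: (67 ^ 24) ^ 68 = 43 ^ 68 = 2b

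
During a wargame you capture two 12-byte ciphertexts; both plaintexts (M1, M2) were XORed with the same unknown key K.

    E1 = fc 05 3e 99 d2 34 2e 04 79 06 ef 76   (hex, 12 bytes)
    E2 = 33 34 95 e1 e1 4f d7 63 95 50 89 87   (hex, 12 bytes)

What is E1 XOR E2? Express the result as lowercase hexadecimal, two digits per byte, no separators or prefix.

cf31ab78337bf967ec5666f1

E1 ⊕ E2 = (M1 ⊕ K) ⊕ (M2 ⊕ K) = M1 ⊕ M2 — the shared key cancels under XOR.
fc XOR 33 = cf
05 XOR 34 = 31
3e XOR 95 = ab
99 XOR e1 = 78
d2 XOR e1 = 33
34 XOR 4f = 7b
2e XOR d7 = f9
04 XOR 63 = 67
79 XOR 95 = ec
06 XOR 50 = 56
ef XOR 89 = 66
76 XOR 87 = f1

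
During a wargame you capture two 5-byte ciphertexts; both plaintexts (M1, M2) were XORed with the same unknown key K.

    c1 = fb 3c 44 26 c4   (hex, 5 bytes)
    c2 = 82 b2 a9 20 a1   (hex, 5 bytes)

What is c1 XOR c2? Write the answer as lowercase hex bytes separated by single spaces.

c1 ⊕ c2 = (M1 ⊕ K) ⊕ (M2 ⊕ K) = M1 ⊕ M2 — the shared key cancels under XOR.
fb XOR 82 = 79
3c XOR b2 = 8e
44 XOR a9 = ed
26 XOR 20 = 06
c4 XOR a1 = 65

79 8e ed 06 65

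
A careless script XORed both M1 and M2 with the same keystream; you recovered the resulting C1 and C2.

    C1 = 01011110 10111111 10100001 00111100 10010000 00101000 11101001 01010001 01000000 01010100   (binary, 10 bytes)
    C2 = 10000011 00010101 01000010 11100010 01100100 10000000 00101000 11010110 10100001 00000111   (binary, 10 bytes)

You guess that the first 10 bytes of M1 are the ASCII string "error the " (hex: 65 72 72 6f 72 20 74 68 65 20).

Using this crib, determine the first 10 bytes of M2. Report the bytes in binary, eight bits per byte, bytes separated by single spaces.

10111000 11011000 10010001 10110001 10000110 10001000 10110101 11101111 10000100 01110011

First, C1 ⊕ C2 = (M1 ⊕ K) ⊕ (M2 ⊕ K) = M1 ⊕ M2, so the key drops out. Then M2 = (M1 ⊕ M2) ⊕ M1 over the first 10 bytes.
byte 0: (5e ⊕ 83) ⊕ 65 = dd ⊕ 65 = b8
byte 1: (bf ⊕ 15) ⊕ 72 = aa ⊕ 72 = d8
byte 2: (a1 ⊕ 42) ⊕ 72 = e3 ⊕ 72 = 91
byte 3: (3c ⊕ e2) ⊕ 6f = de ⊕ 6f = b1
byte 4: (90 ⊕ 64) ⊕ 72 = f4 ⊕ 72 = 86
byte 5: (28 ⊕ 80) ⊕ 20 = a8 ⊕ 20 = 88
byte 6: (e9 ⊕ 28) ⊕ 74 = c1 ⊕ 74 = b5
byte 7: (51 ⊕ d6) ⊕ 68 = 87 ⊕ 68 = ef
byte 8: (40 ⊕ a1) ⊕ 65 = e1 ⊕ 65 = 84
byte 9: (54 ⊕ 07) ⊕ 20 = 53 ⊕ 20 = 73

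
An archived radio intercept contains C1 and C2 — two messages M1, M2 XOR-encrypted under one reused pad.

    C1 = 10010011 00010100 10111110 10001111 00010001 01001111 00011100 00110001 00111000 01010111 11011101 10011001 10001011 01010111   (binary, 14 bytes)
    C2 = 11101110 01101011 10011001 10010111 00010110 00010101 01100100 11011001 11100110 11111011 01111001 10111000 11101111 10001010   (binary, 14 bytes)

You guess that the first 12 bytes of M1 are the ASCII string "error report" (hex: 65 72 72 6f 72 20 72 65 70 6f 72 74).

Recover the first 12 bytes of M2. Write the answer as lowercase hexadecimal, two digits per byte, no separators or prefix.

First, C1 ⊕ C2 = (M1 ⊕ K) ⊕ (M2 ⊕ K) = M1 ⊕ M2, so the key drops out. Then M2 = (M1 ⊕ M2) ⊕ M1 over the first 12 bytes.
byte 0: (93 ⊕ ee) ⊕ 65 = 7d ⊕ 65 = 18
byte 1: (14 ⊕ 6b) ⊕ 72 = 7f ⊕ 72 = 0d
byte 2: (be ⊕ 99) ⊕ 72 = 27 ⊕ 72 = 55
byte 3: (8f ⊕ 97) ⊕ 6f = 18 ⊕ 6f = 77
byte 4: (11 ⊕ 16) ⊕ 72 = 07 ⊕ 72 = 75
byte 5: (4f ⊕ 15) ⊕ 20 = 5a ⊕ 20 = 7a
byte 6: (1c ⊕ 64) ⊕ 72 = 78 ⊕ 72 = 0a
byte 7: (31 ⊕ d9) ⊕ 65 = e8 ⊕ 65 = 8d
byte 8: (38 ⊕ e6) ⊕ 70 = de ⊕ 70 = ae
byte 9: (57 ⊕ fb) ⊕ 6f = ac ⊕ 6f = c3
byte 10: (dd ⊕ 79) ⊕ 72 = a4 ⊕ 72 = d6
byte 11: (99 ⊕ b8) ⊕ 74 = 21 ⊕ 74 = 55

180d5577757a0a8daec3d655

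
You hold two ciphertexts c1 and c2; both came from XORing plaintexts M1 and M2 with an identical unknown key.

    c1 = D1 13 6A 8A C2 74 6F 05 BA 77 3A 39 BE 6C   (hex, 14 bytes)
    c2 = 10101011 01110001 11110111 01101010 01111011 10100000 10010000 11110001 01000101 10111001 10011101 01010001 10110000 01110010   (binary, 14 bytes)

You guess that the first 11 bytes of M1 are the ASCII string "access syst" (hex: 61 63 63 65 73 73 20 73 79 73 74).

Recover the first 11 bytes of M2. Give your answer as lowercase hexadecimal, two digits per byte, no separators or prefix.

1b01fe85caa7df8786bdd3

First, c1 ⊕ c2 = (M1 ⊕ K) ⊕ (M2 ⊕ K) = M1 ⊕ M2, so the key drops out. Then M2 = (M1 ⊕ M2) ⊕ M1 over the first 11 bytes.
byte 0: (d1 ^ ab) ^ 61 = 7a ^ 61 = 1b
byte 1: (13 ^ 71) ^ 63 = 62 ^ 63 = 01
byte 2: (6a ^ f7) ^ 63 = 9d ^ 63 = fe
byte 3: (8a ^ 6a) ^ 65 = e0 ^ 65 = 85
byte 4: (c2 ^ 7b) ^ 73 = b9 ^ 73 = ca
byte 5: (74 ^ a0) ^ 73 = d4 ^ 73 = a7
byte 6: (6f ^ 90) ^ 20 = ff ^ 20 = df
byte 7: (05 ^ f1) ^ 73 = f4 ^ 73 = 87
byte 8: (ba ^ 45) ^ 79 = ff ^ 79 = 86
byte 9: (77 ^ b9) ^ 73 = ce ^ 73 = bd
byte 10: (3a ^ 9d) ^ 74 = a7 ^ 74 = d3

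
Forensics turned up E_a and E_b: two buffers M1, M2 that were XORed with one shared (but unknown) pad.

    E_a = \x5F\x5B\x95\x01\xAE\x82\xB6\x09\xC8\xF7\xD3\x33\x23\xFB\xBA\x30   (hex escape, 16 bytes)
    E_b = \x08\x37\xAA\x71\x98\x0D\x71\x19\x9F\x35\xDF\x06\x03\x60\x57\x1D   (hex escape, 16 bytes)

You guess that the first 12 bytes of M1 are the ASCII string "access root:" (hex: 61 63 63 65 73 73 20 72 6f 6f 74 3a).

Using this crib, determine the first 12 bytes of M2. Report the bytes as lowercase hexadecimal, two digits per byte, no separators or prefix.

360f5c1545fce76238ad780f

First, E_a ⊕ E_b = (M1 ⊕ K) ⊕ (M2 ⊕ K) = M1 ⊕ M2, so the key drops out. Then M2 = (M1 ⊕ M2) ⊕ M1 over the first 12 bytes.
byte 0: (5f ^ 08) ^ 61 = 57 ^ 61 = 36
byte 1: (5b ^ 37) ^ 63 = 6c ^ 63 = 0f
byte 2: (95 ^ aa) ^ 63 = 3f ^ 63 = 5c
byte 3: (01 ^ 71) ^ 65 = 70 ^ 65 = 15
byte 4: (ae ^ 98) ^ 73 = 36 ^ 73 = 45
byte 5: (82 ^ 0d) ^ 73 = 8f ^ 73 = fc
byte 6: (b6 ^ 71) ^ 20 = c7 ^ 20 = e7
byte 7: (09 ^ 19) ^ 72 = 10 ^ 72 = 62
byte 8: (c8 ^ 9f) ^ 6f = 57 ^ 6f = 38
byte 9: (f7 ^ 35) ^ 6f = c2 ^ 6f = ad
byte 10: (d3 ^ df) ^ 74 = 0c ^ 74 = 78
byte 11: (33 ^ 06) ^ 3a = 35 ^ 3a = 0f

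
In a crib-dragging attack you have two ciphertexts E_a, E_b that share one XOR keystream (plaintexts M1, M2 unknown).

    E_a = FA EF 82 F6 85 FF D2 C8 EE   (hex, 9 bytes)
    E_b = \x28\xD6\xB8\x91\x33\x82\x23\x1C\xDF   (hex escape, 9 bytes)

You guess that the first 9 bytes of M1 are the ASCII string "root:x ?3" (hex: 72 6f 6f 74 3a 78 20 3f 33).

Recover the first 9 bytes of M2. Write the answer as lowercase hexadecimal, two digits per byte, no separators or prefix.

a05655138c05d1eb02

First, E_a ⊕ E_b = (M1 ⊕ K) ⊕ (M2 ⊕ K) = M1 ⊕ M2, so the key drops out. Then M2 = (M1 ⊕ M2) ⊕ M1 over the first 9 bytes.
byte 0: (fa xor 28) xor 72 = d2 xor 72 = a0
byte 1: (ef xor d6) xor 6f = 39 xor 6f = 56
byte 2: (82 xor b8) xor 6f = 3a xor 6f = 55
byte 3: (f6 xor 91) xor 74 = 67 xor 74 = 13
byte 4: (85 xor 33) xor 3a = b6 xor 3a = 8c
byte 5: (ff xor 82) xor 78 = 7d xor 78 = 05
byte 6: (d2 xor 23) xor 20 = f1 xor 20 = d1
byte 7: (c8 xor 1c) xor 3f = d4 xor 3f = eb
byte 8: (ee xor df) xor 33 = 31 xor 33 = 02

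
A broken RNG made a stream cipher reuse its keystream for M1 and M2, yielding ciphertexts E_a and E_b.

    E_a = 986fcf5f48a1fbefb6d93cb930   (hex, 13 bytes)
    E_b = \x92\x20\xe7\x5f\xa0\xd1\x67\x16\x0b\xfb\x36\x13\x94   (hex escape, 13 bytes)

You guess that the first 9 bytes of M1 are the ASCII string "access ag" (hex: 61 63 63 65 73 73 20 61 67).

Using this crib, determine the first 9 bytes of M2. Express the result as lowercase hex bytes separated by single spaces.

First, E_a ⊕ E_b = (M1 ⊕ K) ⊕ (M2 ⊕ K) = M1 ⊕ M2, so the key drops out. Then M2 = (M1 ⊕ M2) ⊕ M1 over the first 9 bytes.
byte 0: (98 xor 92) xor 61 = 0a xor 61 = 6b
byte 1: (6f xor 20) xor 63 = 4f xor 63 = 2c
byte 2: (cf xor e7) xor 63 = 28 xor 63 = 4b
byte 3: (5f xor 5f) xor 65 = 00 xor 65 = 65
byte 4: (48 xor a0) xor 73 = e8 xor 73 = 9b
byte 5: (a1 xor d1) xor 73 = 70 xor 73 = 03
byte 6: (fb xor 67) xor 20 = 9c xor 20 = bc
byte 7: (ef xor 16) xor 61 = f9 xor 61 = 98
byte 8: (b6 xor 0b) xor 67 = bd xor 67 = da

6b 2c 4b 65 9b 03 bc 98 da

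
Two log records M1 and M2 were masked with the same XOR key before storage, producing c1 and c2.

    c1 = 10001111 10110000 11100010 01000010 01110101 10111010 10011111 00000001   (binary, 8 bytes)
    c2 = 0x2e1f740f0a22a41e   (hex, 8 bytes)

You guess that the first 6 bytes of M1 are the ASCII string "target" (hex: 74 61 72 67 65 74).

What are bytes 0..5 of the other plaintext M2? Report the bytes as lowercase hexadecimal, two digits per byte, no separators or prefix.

First, c1 ⊕ c2 = (M1 ⊕ K) ⊕ (M2 ⊕ K) = M1 ⊕ M2, so the key drops out. Then M2 = (M1 ⊕ M2) ⊕ M1 over the first 6 bytes.
byte 0: (8f xor 2e) xor 74 = a1 xor 74 = d5
byte 1: (b0 xor 1f) xor 61 = af xor 61 = ce
byte 2: (e2 xor 74) xor 72 = 96 xor 72 = e4
byte 3: (42 xor 0f) xor 67 = 4d xor 67 = 2a
byte 4: (75 xor 0a) xor 65 = 7f xor 65 = 1a
byte 5: (ba xor 22) xor 74 = 98 xor 74 = ec

d5cee42a1aec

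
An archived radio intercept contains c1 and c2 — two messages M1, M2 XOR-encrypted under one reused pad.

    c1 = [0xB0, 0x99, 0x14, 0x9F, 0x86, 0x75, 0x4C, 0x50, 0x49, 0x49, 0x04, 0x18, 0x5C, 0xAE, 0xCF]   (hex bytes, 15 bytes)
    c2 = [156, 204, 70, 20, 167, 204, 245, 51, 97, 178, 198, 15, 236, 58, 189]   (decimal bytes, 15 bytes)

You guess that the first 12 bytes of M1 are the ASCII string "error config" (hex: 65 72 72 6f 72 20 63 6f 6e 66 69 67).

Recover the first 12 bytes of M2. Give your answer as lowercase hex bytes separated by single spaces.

49 27 20 e4 53 99 da 0c 46 9d ab 70

First, c1 ⊕ c2 = (M1 ⊕ K) ⊕ (M2 ⊕ K) = M1 ⊕ M2, so the key drops out. Then M2 = (M1 ⊕ M2) ⊕ M1 over the first 12 bytes.
byte 0: (b0 XOR 9c) XOR 65 = 2c XOR 65 = 49
byte 1: (99 XOR cc) XOR 72 = 55 XOR 72 = 27
byte 2: (14 XOR 46) XOR 72 = 52 XOR 72 = 20
byte 3: (9f XOR 14) XOR 6f = 8b XOR 6f = e4
byte 4: (86 XOR a7) XOR 72 = 21 XOR 72 = 53
byte 5: (75 XOR cc) XOR 20 = b9 XOR 20 = 99
byte 6: (4c XOR f5) XOR 63 = b9 XOR 63 = da
byte 7: (50 XOR 33) XOR 6f = 63 XOR 6f = 0c
byte 8: (49 XOR 61) XOR 6e = 28 XOR 6e = 46
byte 9: (49 XOR b2) XOR 66 = fb XOR 66 = 9d
byte 10: (04 XOR c6) XOR 69 = c2 XOR 69 = ab
byte 11: (18 XOR 0f) XOR 67 = 17 XOR 67 = 70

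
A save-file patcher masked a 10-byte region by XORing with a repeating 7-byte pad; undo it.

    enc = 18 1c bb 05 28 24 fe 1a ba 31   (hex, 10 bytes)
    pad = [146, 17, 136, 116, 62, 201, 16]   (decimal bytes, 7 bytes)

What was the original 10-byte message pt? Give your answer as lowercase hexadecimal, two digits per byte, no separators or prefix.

8a0d337116edee88abb9

The 7-byte key repeats, so the effective keystream is 92 11 88 74 3e c9 10 92 11 88.
byte 0: 18 XOR 92 = 8a
byte 1: 1c XOR 11 = 0d
byte 2: bb XOR 88 = 33
byte 3: 05 XOR 74 = 71
byte 4: 28 XOR 3e = 16
byte 5: 24 XOR c9 = ed
byte 6: fe XOR 10 = ee
byte 7: 1a XOR 92 = 88
byte 8: ba XOR 11 = ab
byte 9: 31 XOR 88 = b9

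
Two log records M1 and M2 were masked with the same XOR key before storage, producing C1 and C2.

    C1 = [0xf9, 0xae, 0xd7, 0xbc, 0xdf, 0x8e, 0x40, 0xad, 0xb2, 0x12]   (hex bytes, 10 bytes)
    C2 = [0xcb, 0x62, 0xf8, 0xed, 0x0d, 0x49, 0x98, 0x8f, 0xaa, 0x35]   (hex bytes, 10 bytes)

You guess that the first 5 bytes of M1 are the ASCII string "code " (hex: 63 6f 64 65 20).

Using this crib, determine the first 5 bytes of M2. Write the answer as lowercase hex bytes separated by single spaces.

51 a3 4b 34 f2

First, C1 ⊕ C2 = (M1 ⊕ K) ⊕ (M2 ⊕ K) = M1 ⊕ M2, so the key drops out. Then M2 = (M1 ⊕ M2) ⊕ M1 over the first 5 bytes.
byte 0: (f9 XOR cb) XOR 63 = 32 XOR 63 = 51
byte 1: (ae XOR 62) XOR 6f = cc XOR 6f = a3
byte 2: (d7 XOR f8) XOR 64 = 2f XOR 64 = 4b
byte 3: (bc XOR ed) XOR 65 = 51 XOR 65 = 34
byte 4: (df XOR 0d) XOR 20 = d2 XOR 20 = f2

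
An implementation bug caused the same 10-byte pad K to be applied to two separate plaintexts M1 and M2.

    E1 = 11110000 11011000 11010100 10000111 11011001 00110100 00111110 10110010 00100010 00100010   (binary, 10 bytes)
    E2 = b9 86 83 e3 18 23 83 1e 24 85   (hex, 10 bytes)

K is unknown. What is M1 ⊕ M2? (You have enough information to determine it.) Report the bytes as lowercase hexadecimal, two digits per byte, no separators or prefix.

495e5764c117bdac06a7

E1 ⊕ E2 = (M1 ⊕ K) ⊕ (M2 ⊕ K) = M1 ⊕ M2 — the shared key cancels under XOR.
f0 XOR b9 = 49
d8 XOR 86 = 5e
d4 XOR 83 = 57
87 XOR e3 = 64
d9 XOR 18 = c1
34 XOR 23 = 17
3e XOR 83 = bd
b2 XOR 1e = ac
22 XOR 24 = 06
22 XOR 85 = a7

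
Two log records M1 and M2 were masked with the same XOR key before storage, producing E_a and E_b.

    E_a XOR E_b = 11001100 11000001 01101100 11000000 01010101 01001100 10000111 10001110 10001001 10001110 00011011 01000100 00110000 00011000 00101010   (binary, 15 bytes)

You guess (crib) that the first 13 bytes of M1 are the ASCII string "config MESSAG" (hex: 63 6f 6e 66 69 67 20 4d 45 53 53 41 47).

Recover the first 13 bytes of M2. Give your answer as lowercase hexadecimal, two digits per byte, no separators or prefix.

Since E_a ⊕ E_b = M1 ⊕ M2, XORing with the guessed M1 bytes yields the corresponding M2 bytes: M2 = (E_a ⊕ E_b) ⊕ M1.
cc ^ 63 = af
c1 ^ 6f = ae
6c ^ 6e = 02
c0 ^ 66 = a6
55 ^ 69 = 3c
4c ^ 67 = 2b
87 ^ 20 = a7
8e ^ 4d = c3
89 ^ 45 = cc
8e ^ 53 = dd
1b ^ 53 = 48
44 ^ 41 = 05
30 ^ 47 = 77

afae02a63c2ba7c3ccdd480577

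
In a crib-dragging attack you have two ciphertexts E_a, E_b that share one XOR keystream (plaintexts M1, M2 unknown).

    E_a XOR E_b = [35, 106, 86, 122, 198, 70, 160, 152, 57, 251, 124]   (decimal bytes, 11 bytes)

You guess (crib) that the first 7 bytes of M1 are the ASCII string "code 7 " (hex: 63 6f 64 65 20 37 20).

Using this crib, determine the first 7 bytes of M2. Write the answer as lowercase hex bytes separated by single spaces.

40 05 32 1f e6 71 80

Since E_a ⊕ E_b = M1 ⊕ M2, XORing with the guessed M1 bytes yields the corresponding M2 bytes: M2 = (E_a ⊕ E_b) ⊕ M1.
00100011 xor 01100011 = 01000000
01101010 xor 01101111 = 00000101
01010110 xor 01100100 = 00110010
01111010 xor 01100101 = 00011111
11000110 xor 00100000 = 11100110
01000110 xor 00110111 = 01110001
10100000 xor 00100000 = 10000000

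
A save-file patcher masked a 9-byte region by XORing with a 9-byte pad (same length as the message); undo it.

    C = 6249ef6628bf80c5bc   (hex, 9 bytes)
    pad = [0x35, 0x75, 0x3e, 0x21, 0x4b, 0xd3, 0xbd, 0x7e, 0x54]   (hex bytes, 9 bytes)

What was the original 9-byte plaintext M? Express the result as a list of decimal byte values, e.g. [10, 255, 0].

XOR is its own inverse, so applying the key byte-wise gives the result directly.
62 xor 35 = 57
49 xor 75 = 3c
ef xor 3e = d1
66 xor 21 = 47
28 xor 4b = 63
bf xor d3 = 6c
80 xor bd = 3d
c5 xor 7e = bb
bc xor 54 = e8

[87, 60, 209, 71, 99, 108, 61, 187, 232]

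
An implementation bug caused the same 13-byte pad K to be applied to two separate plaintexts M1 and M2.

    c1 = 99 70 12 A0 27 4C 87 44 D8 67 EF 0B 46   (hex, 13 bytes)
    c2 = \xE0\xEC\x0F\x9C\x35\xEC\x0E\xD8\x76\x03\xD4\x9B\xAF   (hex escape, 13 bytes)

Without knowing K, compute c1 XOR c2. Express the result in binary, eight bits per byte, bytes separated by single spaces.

c1 ⊕ c2 = (M1 ⊕ K) ⊕ (M2 ⊕ K) = M1 ⊕ M2 — the shared key cancels under XOR.
byte 0: 99 ⊕ e0 = 79
byte 1: 70 ⊕ ec = 9c
byte 2: 12 ⊕ 0f = 1d
byte 3: a0 ⊕ 9c = 3c
byte 4: 27 ⊕ 35 = 12
byte 5: 4c ⊕ ec = a0
byte 6: 87 ⊕ 0e = 89
byte 7: 44 ⊕ d8 = 9c
byte 8: d8 ⊕ 76 = ae
byte 9: 67 ⊕ 03 = 64
byte 10: ef ⊕ d4 = 3b
byte 11: 0b ⊕ 9b = 90
byte 12: 46 ⊕ af = e9

01111001 10011100 00011101 00111100 00010010 10100000 10001001 10011100 10101110 01100100 00111011 10010000 11101001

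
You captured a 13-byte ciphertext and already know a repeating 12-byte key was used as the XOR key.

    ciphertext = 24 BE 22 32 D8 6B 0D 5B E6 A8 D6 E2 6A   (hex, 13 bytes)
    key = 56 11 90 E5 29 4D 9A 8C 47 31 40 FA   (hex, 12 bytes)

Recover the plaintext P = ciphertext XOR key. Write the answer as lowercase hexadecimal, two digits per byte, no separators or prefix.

The 12-byte key repeats, so the effective keystream is 56 11 90 e5 29 4d 9a 8c 47 31 40 fa 56.
byte 0: 24 ⊕ 56 = 72
byte 1: be ⊕ 11 = af
byte 2: 22 ⊕ 90 = b2
byte 3: 32 ⊕ e5 = d7
byte 4: d8 ⊕ 29 = f1
byte 5: 6b ⊕ 4d = 26
byte 6: 0d ⊕ 9a = 97
byte 7: 5b ⊕ 8c = d7
byte 8: e6 ⊕ 47 = a1
byte 9: a8 ⊕ 31 = 99
byte 10: d6 ⊕ 40 = 96
byte 11: e2 ⊕ fa = 18
byte 12: 6a ⊕ 56 = 3c

72afb2d7f12697d7a19996183c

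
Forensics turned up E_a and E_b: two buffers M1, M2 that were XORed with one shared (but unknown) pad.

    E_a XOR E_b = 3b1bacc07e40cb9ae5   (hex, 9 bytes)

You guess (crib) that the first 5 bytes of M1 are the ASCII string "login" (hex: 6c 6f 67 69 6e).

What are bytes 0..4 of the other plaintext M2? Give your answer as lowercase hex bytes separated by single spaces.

57 74 cb a9 10

Since E_a ⊕ E_b = M1 ⊕ M2, XORing with the guessed M1 bytes yields the corresponding M2 bytes: M2 = (E_a ⊕ E_b) ⊕ M1.
byte 0:  59 ⊕ 108 =  87
byte 1:  27 ⊕ 111 = 116
byte 2: 172 ⊕ 103 = 203
byte 3: 192 ⊕ 105 = 169
byte 4: 126 ⊕ 110 =  16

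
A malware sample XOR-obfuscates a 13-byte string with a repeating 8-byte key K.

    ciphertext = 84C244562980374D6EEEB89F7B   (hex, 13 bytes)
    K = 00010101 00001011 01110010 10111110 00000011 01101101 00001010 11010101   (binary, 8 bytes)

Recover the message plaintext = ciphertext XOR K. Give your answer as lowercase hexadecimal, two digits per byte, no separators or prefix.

The 8-byte key repeats, so the effective keystream is 15 0b 72 be 03 6d 0a d5 15 0b 72 be 03.
byte 0: 84 XOR 15 = 91
byte 1: c2 XOR 0b = c9
byte 2: 44 XOR 72 = 36
byte 3: 56 XOR be = e8
byte 4: 29 XOR 03 = 2a
byte 5: 80 XOR 6d = ed
byte 6: 37 XOR 0a = 3d
byte 7: 4d XOR d5 = 98
byte 8: 6e XOR 15 = 7b
byte 9: ee XOR 0b = e5
byte 10: b8 XOR 72 = ca
byte 11: 9f XOR be = 21
byte 12: 7b XOR 03 = 78

91c936e82aed3d987be5ca2178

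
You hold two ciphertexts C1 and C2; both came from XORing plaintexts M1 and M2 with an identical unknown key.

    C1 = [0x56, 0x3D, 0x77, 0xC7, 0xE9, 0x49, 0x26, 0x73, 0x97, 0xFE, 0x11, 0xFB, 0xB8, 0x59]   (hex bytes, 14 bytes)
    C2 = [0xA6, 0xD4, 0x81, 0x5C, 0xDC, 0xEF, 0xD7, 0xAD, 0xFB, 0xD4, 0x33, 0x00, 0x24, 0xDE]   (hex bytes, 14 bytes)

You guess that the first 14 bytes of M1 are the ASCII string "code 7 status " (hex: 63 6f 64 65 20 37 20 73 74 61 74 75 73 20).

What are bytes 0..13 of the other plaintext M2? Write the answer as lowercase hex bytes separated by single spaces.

93 86 92 fe 15 91 d1 ad 18 4b 56 8e ef a7

First, C1 ⊕ C2 = (M1 ⊕ K) ⊕ (M2 ⊕ K) = M1 ⊕ M2, so the key drops out. Then M2 = (M1 ⊕ M2) ⊕ M1 over the first 14 bytes.
byte 0: (56 xor a6) xor 63 = f0 xor 63 = 93
byte 1: (3d xor d4) xor 6f = e9 xor 6f = 86
byte 2: (77 xor 81) xor 64 = f6 xor 64 = 92
byte 3: (c7 xor 5c) xor 65 = 9b xor 65 = fe
byte 4: (e9 xor dc) xor 20 = 35 xor 20 = 15
byte 5: (49 xor ef) xor 37 = a6 xor 37 = 91
byte 6: (26 xor d7) xor 20 = f1 xor 20 = d1
byte 7: (73 xor ad) xor 73 = de xor 73 = ad
byte 8: (97 xor fb) xor 74 = 6c xor 74 = 18
byte 9: (fe xor d4) xor 61 = 2a xor 61 = 4b
byte 10: (11 xor 33) xor 74 = 22 xor 74 = 56
byte 11: (fb xor 00) xor 75 = fb xor 75 = 8e
byte 12: (b8 xor 24) xor 73 = 9c xor 73 = ef
byte 13: (59 xor de) xor 20 = 87 xor 20 = a7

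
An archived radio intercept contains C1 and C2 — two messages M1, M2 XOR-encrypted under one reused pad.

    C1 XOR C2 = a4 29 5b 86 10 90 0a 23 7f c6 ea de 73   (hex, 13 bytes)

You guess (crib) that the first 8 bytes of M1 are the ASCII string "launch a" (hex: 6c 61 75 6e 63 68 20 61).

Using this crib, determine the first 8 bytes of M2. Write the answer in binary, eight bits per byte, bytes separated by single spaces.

Since C1 ⊕ C2 = M1 ⊕ M2, XORing with the guessed M1 bytes yields the corresponding M2 bytes: M2 = (C1 ⊕ C2) ⊕ M1.
a4 ⊕ 6c = c8
29 ⊕ 61 = 48
5b ⊕ 75 = 2e
86 ⊕ 6e = e8
10 ⊕ 63 = 73
90 ⊕ 68 = f8
0a ⊕ 20 = 2a
23 ⊕ 61 = 42

11001000 01001000 00101110 11101000 01110011 11111000 00101010 01000010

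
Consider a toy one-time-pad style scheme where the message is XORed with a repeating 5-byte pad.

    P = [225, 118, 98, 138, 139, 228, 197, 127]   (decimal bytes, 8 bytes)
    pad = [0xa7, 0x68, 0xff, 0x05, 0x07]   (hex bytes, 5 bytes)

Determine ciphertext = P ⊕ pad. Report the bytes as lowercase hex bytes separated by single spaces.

The 5-byte key repeats, so the effective keystream is a7 68 ff 05 07 a7 68 ff.
byte 0: 11100001 ⊕ 10100111 = 01000110
byte 1: 01110110 ⊕ 01101000 = 00011110
byte 2: 01100010 ⊕ 11111111 = 10011101
byte 3: 10001010 ⊕ 00000101 = 10001111
byte 4: 10001011 ⊕ 00000111 = 10001100
byte 5: 11100100 ⊕ 10100111 = 01000011
byte 6: 11000101 ⊕ 01101000 = 10101101
byte 7: 01111111 ⊕ 11111111 = 10000000

46 1e 9d 8f 8c 43 ad 80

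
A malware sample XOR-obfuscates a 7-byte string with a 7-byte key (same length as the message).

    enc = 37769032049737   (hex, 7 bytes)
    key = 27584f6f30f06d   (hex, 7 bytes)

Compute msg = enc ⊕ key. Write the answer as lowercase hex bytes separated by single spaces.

10 2e df 5d 34 67 5a

XOR is its own inverse, so applying the key byte-wise gives the result directly.
 55 ⊕  39 =  16
118 ⊕  88 =  46
144 ⊕  79 = 223
 50 ⊕ 111 =  93
  4 ⊕  48 =  52
151 ⊕ 240 = 103
 55 ⊕ 109 =  90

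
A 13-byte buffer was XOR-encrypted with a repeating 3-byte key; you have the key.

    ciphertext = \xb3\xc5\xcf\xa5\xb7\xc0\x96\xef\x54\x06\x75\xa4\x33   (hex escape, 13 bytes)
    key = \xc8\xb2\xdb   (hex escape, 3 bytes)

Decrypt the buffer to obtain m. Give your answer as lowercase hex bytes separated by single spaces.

7b 77 14 6d 05 1b 5e 5d 8f ce c7 7f fb

The 3-byte key repeats, so the effective keystream is c8 b2 db c8 b2 db c8 b2 db c8 b2 db c8.
byte 0: b3 XOR c8 = 7b
byte 1: c5 XOR b2 = 77
byte 2: cf XOR db = 14
byte 3: a5 XOR c8 = 6d
byte 4: b7 XOR b2 = 05
byte 5: c0 XOR db = 1b
byte 6: 96 XOR c8 = 5e
byte 7: ef XOR b2 = 5d
byte 8: 54 XOR db = 8f
byte 9: 06 XOR c8 = ce
byte 10: 75 XOR b2 = c7
byte 11: a4 XOR db = 7f
byte 12: 33 XOR c8 = fb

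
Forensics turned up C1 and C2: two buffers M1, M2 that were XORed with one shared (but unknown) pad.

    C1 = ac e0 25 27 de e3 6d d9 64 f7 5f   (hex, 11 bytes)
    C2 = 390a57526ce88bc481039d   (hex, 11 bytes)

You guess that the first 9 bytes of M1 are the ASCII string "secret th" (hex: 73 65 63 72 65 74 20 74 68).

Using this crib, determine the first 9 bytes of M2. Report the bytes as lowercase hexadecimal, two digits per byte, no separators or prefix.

e68f1107d77fc6698d

First, C1 ⊕ C2 = (M1 ⊕ K) ⊕ (M2 ⊕ K) = M1 ⊕ M2, so the key drops out. Then M2 = (M1 ⊕ M2) ⊕ M1 over the first 9 bytes.
byte 0: (ac ^ 39) ^ 73 = 95 ^ 73 = e6
byte 1: (e0 ^ 0a) ^ 65 = ea ^ 65 = 8f
byte 2: (25 ^ 57) ^ 63 = 72 ^ 63 = 11
byte 3: (27 ^ 52) ^ 72 = 75 ^ 72 = 07
byte 4: (de ^ 6c) ^ 65 = b2 ^ 65 = d7
byte 5: (e3 ^ e8) ^ 74 = 0b ^ 74 = 7f
byte 6: (6d ^ 8b) ^ 20 = e6 ^ 20 = c6
byte 7: (d9 ^ c4) ^ 74 = 1d ^ 74 = 69
byte 8: (64 ^ 81) ^ 68 = e5 ^ 68 = 8d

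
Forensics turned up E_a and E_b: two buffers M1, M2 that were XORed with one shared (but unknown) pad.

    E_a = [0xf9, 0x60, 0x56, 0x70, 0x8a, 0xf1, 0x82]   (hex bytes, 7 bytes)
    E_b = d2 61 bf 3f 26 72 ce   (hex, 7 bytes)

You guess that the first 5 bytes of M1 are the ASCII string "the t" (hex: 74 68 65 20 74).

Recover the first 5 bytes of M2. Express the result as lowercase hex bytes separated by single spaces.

5f 69 8c 6f d8

First, E_a ⊕ E_b = (M1 ⊕ K) ⊕ (M2 ⊕ K) = M1 ⊕ M2, so the key drops out. Then M2 = (M1 ⊕ M2) ⊕ M1 over the first 5 bytes.
byte 0: (f9 ^ d2) ^ 74 = 2b ^ 74 = 5f
byte 1: (60 ^ 61) ^ 68 = 01 ^ 68 = 69
byte 2: (56 ^ bf) ^ 65 = e9 ^ 65 = 8c
byte 3: (70 ^ 3f) ^ 20 = 4f ^ 20 = 6f
byte 4: (8a ^ 26) ^ 74 = ac ^ 74 = d8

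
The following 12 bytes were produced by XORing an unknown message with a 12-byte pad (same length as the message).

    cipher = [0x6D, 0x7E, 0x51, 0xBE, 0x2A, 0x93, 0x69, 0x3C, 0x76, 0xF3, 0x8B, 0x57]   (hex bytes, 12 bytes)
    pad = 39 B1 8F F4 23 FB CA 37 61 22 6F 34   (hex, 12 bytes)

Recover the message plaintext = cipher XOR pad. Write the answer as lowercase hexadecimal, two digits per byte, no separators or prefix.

54cfde4a0968a30b17d1e463

XOR is its own inverse, so applying the key byte-wise gives the result directly.
byte 0: 109 ⊕  57 =  84
byte 1: 126 ⊕ 177 = 207
byte 2:  81 ⊕ 143 = 222
byte 3: 190 ⊕ 244 =  74
byte 4:  42 ⊕  35 =   9
byte 5: 147 ⊕ 251 = 104
byte 6: 105 ⊕ 202 = 163
byte 7:  60 ⊕  55 =  11
byte 8: 118 ⊕  97 =  23
byte 9: 243 ⊕  34 = 209
byte 10: 139 ⊕ 111 = 228
byte 11:  87 ⊕  52 =  99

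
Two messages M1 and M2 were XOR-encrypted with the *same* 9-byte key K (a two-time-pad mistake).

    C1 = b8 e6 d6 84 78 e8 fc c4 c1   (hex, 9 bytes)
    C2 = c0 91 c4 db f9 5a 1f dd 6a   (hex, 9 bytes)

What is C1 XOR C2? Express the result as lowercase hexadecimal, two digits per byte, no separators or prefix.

C1 ⊕ C2 = (M1 ⊕ K) ⊕ (M2 ⊕ K) = M1 ⊕ M2 — the shared key cancels under XOR.
b8 xor c0 = 78
e6 xor 91 = 77
d6 xor c4 = 12
84 xor db = 5f
78 xor f9 = 81
e8 xor 5a = b2
fc xor 1f = e3
c4 xor dd = 19
c1 xor 6a = ab

7877125f81b2e319ab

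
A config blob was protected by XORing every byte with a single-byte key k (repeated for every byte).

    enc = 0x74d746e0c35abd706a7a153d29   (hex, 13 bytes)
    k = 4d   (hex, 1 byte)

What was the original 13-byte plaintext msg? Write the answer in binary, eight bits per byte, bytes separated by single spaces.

The 1-byte key repeats, so the effective keystream is 4d 4d 4d 4d 4d 4d 4d 4d 4d 4d 4d 4d 4d.
byte 0: 74 XOR 4d = 39
byte 1: d7 XOR 4d = 9a
byte 2: 46 XOR 4d = 0b
byte 3: e0 XOR 4d = ad
byte 4: c3 XOR 4d = 8e
byte 5: 5a XOR 4d = 17
byte 6: bd XOR 4d = f0
byte 7: 70 XOR 4d = 3d
byte 8: 6a XOR 4d = 27
byte 9: 7a XOR 4d = 37
byte 10: 15 XOR 4d = 58
byte 11: 3d XOR 4d = 70
byte 12: 29 XOR 4d = 64

00111001 10011010 00001011 10101101 10001110 00010111 11110000 00111101 00100111 00110111 01011000 01110000 01100100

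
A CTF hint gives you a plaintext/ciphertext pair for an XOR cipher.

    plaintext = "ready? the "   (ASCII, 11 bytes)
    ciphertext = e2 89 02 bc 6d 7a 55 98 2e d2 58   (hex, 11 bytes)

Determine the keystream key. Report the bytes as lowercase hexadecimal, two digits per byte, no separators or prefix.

Since ciphertext = plaintext ⊕ key, XORing both sides with plaintext gives key = plaintext ⊕ ciphertext.
114 XOR 226 = 144
101 XOR 137 = 236
 97 XOR   2 =  99
100 XOR 188 = 216
121 XOR 109 =  20
 63 XOR 122 =  69
 32 XOR  85 = 117
116 XOR 152 = 236
104 XOR  46 =  70
101 XOR 210 = 183
 32 XOR  88 = 120

90ec63d8144575ec46b778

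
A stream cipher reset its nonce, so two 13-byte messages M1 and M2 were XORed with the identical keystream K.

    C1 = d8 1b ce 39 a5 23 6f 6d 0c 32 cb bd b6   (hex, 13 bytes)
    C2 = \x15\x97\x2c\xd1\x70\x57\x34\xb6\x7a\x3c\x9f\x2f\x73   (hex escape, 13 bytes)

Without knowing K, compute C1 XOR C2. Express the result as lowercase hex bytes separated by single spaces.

cd 8c e2 e8 d5 74 5b db 76 0e 54 92 c5

C1 ⊕ C2 = (M1 ⊕ K) ⊕ (M2 ⊕ K) = M1 ⊕ M2 — the shared key cancels under XOR.
216 XOR  21 = 205
 27 XOR 151 = 140
206 XOR  44 = 226
 57 XOR 209 = 232
165 XOR 112 = 213
 35 XOR  87 = 116
111 XOR  52 =  91
109 XOR 182 = 219
 12 XOR 122 = 118
 50 XOR  60 =  14
203 XOR 159 =  84
189 XOR  47 = 146
182 XOR 115 = 197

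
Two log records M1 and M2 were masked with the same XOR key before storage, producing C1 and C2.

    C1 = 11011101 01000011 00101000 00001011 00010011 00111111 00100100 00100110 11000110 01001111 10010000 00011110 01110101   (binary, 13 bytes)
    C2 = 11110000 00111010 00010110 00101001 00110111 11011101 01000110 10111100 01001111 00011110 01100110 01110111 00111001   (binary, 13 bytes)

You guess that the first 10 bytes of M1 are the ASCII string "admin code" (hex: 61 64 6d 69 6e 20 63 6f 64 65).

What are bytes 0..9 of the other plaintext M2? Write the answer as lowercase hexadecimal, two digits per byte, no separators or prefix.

4c1d534b4ac201f5ed34

First, C1 ⊕ C2 = (M1 ⊕ K) ⊕ (M2 ⊕ K) = M1 ⊕ M2, so the key drops out. Then M2 = (M1 ⊕ M2) ⊕ M1 over the first 10 bytes.
byte 0: (dd ⊕ f0) ⊕ 61 = 2d ⊕ 61 = 4c
byte 1: (43 ⊕ 3a) ⊕ 64 = 79 ⊕ 64 = 1d
byte 2: (28 ⊕ 16) ⊕ 6d = 3e ⊕ 6d = 53
byte 3: (0b ⊕ 29) ⊕ 69 = 22 ⊕ 69 = 4b
byte 4: (13 ⊕ 37) ⊕ 6e = 24 ⊕ 6e = 4a
byte 5: (3f ⊕ dd) ⊕ 20 = e2 ⊕ 20 = c2
byte 6: (24 ⊕ 46) ⊕ 63 = 62 ⊕ 63 = 01
byte 7: (26 ⊕ bc) ⊕ 6f = 9a ⊕ 6f = f5
byte 8: (c6 ⊕ 4f) ⊕ 64 = 89 ⊕ 64 = ed
byte 9: (4f ⊕ 1e) ⊕ 65 = 51 ⊕ 65 = 34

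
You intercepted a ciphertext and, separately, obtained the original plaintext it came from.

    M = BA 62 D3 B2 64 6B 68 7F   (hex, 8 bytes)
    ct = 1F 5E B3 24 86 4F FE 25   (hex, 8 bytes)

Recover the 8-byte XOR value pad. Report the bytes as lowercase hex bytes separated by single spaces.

a5 3c 60 96 e2 24 96 5a

Since ct = M ⊕ pad, XORing both sides with M gives pad = M ⊕ ct.
ba xor 1f = a5
62 xor 5e = 3c
d3 xor b3 = 60
b2 xor 24 = 96
64 xor 86 = e2
6b xor 4f = 24
68 xor fe = 96
7f xor 25 = 5a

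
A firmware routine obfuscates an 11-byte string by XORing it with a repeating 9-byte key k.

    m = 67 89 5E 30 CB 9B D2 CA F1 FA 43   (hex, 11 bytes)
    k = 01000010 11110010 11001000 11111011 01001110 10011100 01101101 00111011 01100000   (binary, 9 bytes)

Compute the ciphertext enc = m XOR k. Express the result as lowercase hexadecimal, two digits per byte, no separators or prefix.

257b96cb8507bff191b8b1

The 9-byte key repeats, so the effective keystream is 42 f2 c8 fb 4e 9c 6d 3b 60 42 f2.
byte 0: 67 xor 42 = 25
byte 1: 89 xor f2 = 7b
byte 2: 5e xor c8 = 96
byte 3: 30 xor fb = cb
byte 4: cb xor 4e = 85
byte 5: 9b xor 9c = 07
byte 6: d2 xor 6d = bf
byte 7: ca xor 3b = f1
byte 8: f1 xor 60 = 91
byte 9: fa xor 42 = b8
byte 10: 43 xor f2 = b1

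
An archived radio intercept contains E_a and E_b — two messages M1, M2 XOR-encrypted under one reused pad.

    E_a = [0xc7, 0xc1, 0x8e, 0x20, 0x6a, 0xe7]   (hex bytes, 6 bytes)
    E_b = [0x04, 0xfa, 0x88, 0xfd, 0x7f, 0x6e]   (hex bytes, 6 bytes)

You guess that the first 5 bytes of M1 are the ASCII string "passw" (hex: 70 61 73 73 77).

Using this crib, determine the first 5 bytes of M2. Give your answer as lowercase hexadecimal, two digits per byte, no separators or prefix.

First, E_a ⊕ E_b = (M1 ⊕ K) ⊕ (M2 ⊕ K) = M1 ⊕ M2, so the key drops out. Then M2 = (M1 ⊕ M2) ⊕ M1 over the first 5 bytes.
byte 0: (c7 XOR 04) XOR 70 = c3 XOR 70 = b3
byte 1: (c1 XOR fa) XOR 61 = 3b XOR 61 = 5a
byte 2: (8e XOR 88) XOR 73 = 06 XOR 73 = 75
byte 3: (20 XOR fd) XOR 73 = dd XOR 73 = ae
byte 4: (6a XOR 7f) XOR 77 = 15 XOR 77 = 62

b35a75ae62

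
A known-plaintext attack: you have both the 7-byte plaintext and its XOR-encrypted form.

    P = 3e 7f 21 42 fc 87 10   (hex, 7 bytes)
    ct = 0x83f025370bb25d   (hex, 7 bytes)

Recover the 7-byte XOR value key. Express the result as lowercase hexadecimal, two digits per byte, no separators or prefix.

bd8f0475f7354d

Since ct = P ⊕ key, XORing both sides with P gives key = P ⊕ ct.
3e xor 83 = bd
7f xor f0 = 8f
21 xor 25 = 04
42 xor 37 = 75
fc xor 0b = f7
87 xor b2 = 35
10 xor 5d = 4d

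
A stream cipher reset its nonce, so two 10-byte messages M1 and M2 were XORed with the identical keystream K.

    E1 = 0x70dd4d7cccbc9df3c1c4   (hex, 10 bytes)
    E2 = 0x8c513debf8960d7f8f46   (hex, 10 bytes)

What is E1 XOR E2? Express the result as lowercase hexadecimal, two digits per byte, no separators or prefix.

E1 ⊕ E2 = (M1 ⊕ K) ⊕ (M2 ⊕ K) = M1 ⊕ M2 — the shared key cancels under XOR.
70 ^ 8c = fc
dd ^ 51 = 8c
4d ^ 3d = 70
7c ^ eb = 97
cc ^ f8 = 34
bc ^ 96 = 2a
9d ^ 0d = 90
f3 ^ 7f = 8c
c1 ^ 8f = 4e
c4 ^ 46 = 82

fc8c7097342a908c4e82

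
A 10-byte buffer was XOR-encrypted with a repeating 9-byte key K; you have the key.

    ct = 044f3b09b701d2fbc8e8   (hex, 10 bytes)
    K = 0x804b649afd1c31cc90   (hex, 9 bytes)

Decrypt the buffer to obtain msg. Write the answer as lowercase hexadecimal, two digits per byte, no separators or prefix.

84045f934a1de3375868

The 9-byte key repeats, so the effective keystream is 80 4b 64 9a fd 1c 31 cc 90 80.
byte 0: 04 ⊕ 80 = 84
byte 1: 4f ⊕ 4b = 04
byte 2: 3b ⊕ 64 = 5f
byte 3: 09 ⊕ 9a = 93
byte 4: b7 ⊕ fd = 4a
byte 5: 01 ⊕ 1c = 1d
byte 6: d2 ⊕ 31 = e3
byte 7: fb ⊕ cc = 37
byte 8: c8 ⊕ 90 = 58
byte 9: e8 ⊕ 80 = 68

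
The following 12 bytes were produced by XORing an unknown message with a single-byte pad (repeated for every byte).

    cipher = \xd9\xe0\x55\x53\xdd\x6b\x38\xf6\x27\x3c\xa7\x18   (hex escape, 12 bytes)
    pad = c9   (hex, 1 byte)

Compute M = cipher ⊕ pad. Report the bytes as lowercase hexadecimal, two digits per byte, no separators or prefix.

10299c9a14a2f13feef56ed1

The 1-byte key repeats, so the effective keystream is c9 c9 c9 c9 c9 c9 c9 c9 c9 c9 c9 c9.
byte 0: 11011001 xor 11001001 = 00010000
byte 1: 11100000 xor 11001001 = 00101001
byte 2: 01010101 xor 11001001 = 10011100
byte 3: 01010011 xor 11001001 = 10011010
byte 4: 11011101 xor 11001001 = 00010100
byte 5: 01101011 xor 11001001 = 10100010
byte 6: 00111000 xor 11001001 = 11110001
byte 7: 11110110 xor 11001001 = 00111111
byte 8: 00100111 xor 11001001 = 11101110
byte 9: 00111100 xor 11001001 = 11110101
byte 10: 10100111 xor 11001001 = 01101110
byte 11: 00011000 xor 11001001 = 11010001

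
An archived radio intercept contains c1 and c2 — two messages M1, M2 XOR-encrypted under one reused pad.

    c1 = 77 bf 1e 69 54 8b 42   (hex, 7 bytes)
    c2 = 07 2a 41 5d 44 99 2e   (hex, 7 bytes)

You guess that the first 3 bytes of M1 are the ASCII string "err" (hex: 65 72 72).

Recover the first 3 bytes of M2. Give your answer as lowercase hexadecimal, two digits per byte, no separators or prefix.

First, c1 ⊕ c2 = (M1 ⊕ K) ⊕ (M2 ⊕ K) = M1 ⊕ M2, so the key drops out. Then M2 = (M1 ⊕ M2) ⊕ M1 over the first 3 bytes.
byte 0: (77 ⊕ 07) ⊕ 65 = 70 ⊕ 65 = 15
byte 1: (bf ⊕ 2a) ⊕ 72 = 95 ⊕ 72 = e7
byte 2: (1e ⊕ 41) ⊕ 72 = 5f ⊕ 72 = 2d

15e72d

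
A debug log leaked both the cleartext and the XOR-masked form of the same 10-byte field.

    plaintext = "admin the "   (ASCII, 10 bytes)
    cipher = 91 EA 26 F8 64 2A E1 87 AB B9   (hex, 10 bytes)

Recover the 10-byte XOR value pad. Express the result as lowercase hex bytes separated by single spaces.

Since cipher = plaintext ⊕ pad, XORing both sides with plaintext gives pad = plaintext ⊕ cipher.
01100001 ^ 10010001 = 11110000
01100100 ^ 11101010 = 10001110
01101101 ^ 00100110 = 01001011
01101001 ^ 11111000 = 10010001
01101110 ^ 01100100 = 00001010
00100000 ^ 00101010 = 00001010
01110100 ^ 11100001 = 10010101
01101000 ^ 10000111 = 11101111
01100101 ^ 10101011 = 11001110
00100000 ^ 10111001 = 10011001

f0 8e 4b 91 0a 0a 95 ef ce 99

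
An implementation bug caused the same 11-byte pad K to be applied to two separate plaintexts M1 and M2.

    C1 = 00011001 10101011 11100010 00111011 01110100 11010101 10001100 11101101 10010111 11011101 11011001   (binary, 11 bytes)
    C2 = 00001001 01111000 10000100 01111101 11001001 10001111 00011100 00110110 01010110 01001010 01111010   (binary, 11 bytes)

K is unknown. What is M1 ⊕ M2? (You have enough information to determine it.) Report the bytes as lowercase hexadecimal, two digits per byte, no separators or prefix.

C1 ⊕ C2 = (M1 ⊕ K) ⊕ (M2 ⊕ K) = M1 ⊕ M2 — the shared key cancels under XOR.
byte 0:  25 ^   9 =  16
byte 1: 171 ^ 120 = 211
byte 2: 226 ^ 132 = 102
byte 3:  59 ^ 125 =  70
byte 4: 116 ^ 201 = 189
byte 5: 213 ^ 143 =  90
byte 6: 140 ^  28 = 144
byte 7: 237 ^  54 = 219
byte 8: 151 ^  86 = 193
byte 9: 221 ^  74 = 151
byte 10: 217 ^ 122 = 163

10d36646bd5a90dbc197a3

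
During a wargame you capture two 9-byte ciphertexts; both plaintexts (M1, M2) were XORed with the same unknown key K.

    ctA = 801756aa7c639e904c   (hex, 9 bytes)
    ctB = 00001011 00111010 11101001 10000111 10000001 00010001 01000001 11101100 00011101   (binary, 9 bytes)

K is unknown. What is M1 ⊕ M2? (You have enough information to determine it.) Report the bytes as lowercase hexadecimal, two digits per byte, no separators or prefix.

ctA ⊕ ctB = (M1 ⊕ K) ⊕ (M2 ⊕ K) = M1 ⊕ M2 — the shared key cancels under XOR.
byte 0: 80 ^ 0b = 8b
byte 1: 17 ^ 3a = 2d
byte 2: 56 ^ e9 = bf
byte 3: aa ^ 87 = 2d
byte 4: 7c ^ 81 = fd
byte 5: 63 ^ 11 = 72
byte 6: 9e ^ 41 = df
byte 7: 90 ^ ec = 7c
byte 8: 4c ^ 1d = 51

8b2dbf2dfd72df7c51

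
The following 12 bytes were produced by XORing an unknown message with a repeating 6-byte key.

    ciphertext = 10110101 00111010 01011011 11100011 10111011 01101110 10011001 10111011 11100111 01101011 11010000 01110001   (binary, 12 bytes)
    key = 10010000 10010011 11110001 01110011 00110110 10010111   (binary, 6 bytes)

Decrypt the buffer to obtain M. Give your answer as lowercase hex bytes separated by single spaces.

The 6-byte key repeats, so the effective keystream is 90 93 f1 73 36 97 90 93 f1 73 36 97.
byte 0: b5 xor 90 = 25
byte 1: 3a xor 93 = a9
byte 2: 5b xor f1 = aa
byte 3: e3 xor 73 = 90
byte 4: bb xor 36 = 8d
byte 5: 6e xor 97 = f9
byte 6: 99 xor 90 = 09
byte 7: bb xor 93 = 28
byte 8: e7 xor f1 = 16
byte 9: 6b xor 73 = 18
byte 10: d0 xor 36 = e6
byte 11: 71 xor 97 = e6

25 a9 aa 90 8d f9 09 28 16 18 e6 e6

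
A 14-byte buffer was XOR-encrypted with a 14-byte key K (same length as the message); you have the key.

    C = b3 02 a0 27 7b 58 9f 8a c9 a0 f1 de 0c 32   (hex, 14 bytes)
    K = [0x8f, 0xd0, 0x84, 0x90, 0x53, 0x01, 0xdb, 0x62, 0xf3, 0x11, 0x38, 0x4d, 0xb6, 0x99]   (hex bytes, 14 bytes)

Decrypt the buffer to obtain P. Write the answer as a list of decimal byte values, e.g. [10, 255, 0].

[60, 210, 36, 183, 40, 89, 68, 232, 58, 177, 201, 147, 186, 171]

b3 ⊕ 8f = 3c
02 ⊕ d0 = d2
a0 ⊕ 84 = 24
27 ⊕ 90 = b7
7b ⊕ 53 = 28
58 ⊕ 01 = 59
9f ⊕ db = 44
8a ⊕ 62 = e8
c9 ⊕ f3 = 3a
a0 ⊕ 11 = b1
f1 ⊕ 38 = c9
de ⊕ 4d = 93
0c ⊕ b6 = ba
32 ⊕ 99 = ab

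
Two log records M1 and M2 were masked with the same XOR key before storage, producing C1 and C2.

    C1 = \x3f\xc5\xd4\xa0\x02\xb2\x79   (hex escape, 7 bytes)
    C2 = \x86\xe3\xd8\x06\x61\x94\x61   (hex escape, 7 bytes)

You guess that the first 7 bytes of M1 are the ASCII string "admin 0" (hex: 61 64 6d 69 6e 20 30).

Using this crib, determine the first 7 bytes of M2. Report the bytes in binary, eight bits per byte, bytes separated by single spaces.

First, C1 ⊕ C2 = (M1 ⊕ K) ⊕ (M2 ⊕ K) = M1 ⊕ M2, so the key drops out. Then M2 = (M1 ⊕ M2) ⊕ M1 over the first 7 bytes.
byte 0: (3f ^ 86) ^ 61 = b9 ^ 61 = d8
byte 1: (c5 ^ e3) ^ 64 = 26 ^ 64 = 42
byte 2: (d4 ^ d8) ^ 6d = 0c ^ 6d = 61
byte 3: (a0 ^ 06) ^ 69 = a6 ^ 69 = cf
byte 4: (02 ^ 61) ^ 6e = 63 ^ 6e = 0d
byte 5: (b2 ^ 94) ^ 20 = 26 ^ 20 = 06
byte 6: (79 ^ 61) ^ 30 = 18 ^ 30 = 28

11011000 01000010 01100001 11001111 00001101 00000110 00101000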